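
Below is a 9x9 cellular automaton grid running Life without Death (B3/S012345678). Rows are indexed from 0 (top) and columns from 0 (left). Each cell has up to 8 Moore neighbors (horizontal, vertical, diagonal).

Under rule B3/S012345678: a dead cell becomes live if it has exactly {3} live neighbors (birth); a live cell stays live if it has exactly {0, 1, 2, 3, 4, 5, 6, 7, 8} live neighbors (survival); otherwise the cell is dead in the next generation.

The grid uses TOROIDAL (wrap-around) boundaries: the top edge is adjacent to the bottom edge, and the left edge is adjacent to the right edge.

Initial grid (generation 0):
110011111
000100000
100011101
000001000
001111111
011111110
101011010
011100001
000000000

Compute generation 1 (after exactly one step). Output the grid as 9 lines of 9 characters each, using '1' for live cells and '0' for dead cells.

Simulating step by step:
Generation 0 (given above): 37 live cells
Generation 1: 47 live cells
(generation 1 grid is the final answer)

Answer: 110011111
010100000
100011101
100001000
011111111
111111110
101011010
111110001
000111100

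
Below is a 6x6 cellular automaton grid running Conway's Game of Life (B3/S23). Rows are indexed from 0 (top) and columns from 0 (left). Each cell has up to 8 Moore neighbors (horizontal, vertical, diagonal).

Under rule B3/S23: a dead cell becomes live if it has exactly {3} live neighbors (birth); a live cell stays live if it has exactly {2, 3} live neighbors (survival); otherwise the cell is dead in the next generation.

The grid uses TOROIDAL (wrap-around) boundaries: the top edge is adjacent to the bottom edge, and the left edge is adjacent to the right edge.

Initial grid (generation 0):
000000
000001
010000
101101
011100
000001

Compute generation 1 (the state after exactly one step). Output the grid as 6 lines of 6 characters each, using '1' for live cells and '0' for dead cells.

Simulating step by step:
Generation 0 (given above): 10 live cells
Generation 1: 11 live cells
(generation 1 grid is the final answer)

Answer: 000000
000000
011011
100110
010101
001000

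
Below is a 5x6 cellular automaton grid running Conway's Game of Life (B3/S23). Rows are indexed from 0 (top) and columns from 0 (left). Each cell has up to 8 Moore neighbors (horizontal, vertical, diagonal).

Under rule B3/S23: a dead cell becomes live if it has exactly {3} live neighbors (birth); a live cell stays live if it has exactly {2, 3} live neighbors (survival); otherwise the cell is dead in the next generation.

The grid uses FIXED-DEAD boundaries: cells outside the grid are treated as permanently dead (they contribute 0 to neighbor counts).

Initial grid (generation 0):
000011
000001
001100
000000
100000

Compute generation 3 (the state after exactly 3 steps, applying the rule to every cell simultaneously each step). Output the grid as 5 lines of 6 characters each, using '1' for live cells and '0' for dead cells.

Simulating step by step:
Generation 0 (given above): 6 live cells
Generation 1: 4 live cells
000011
000101
000000
000000
000000
Generation 2: 3 live cells
000011
000001
000000
000000
000000
Generation 3: 4 live cells
(generation 3 grid is the final answer)

Answer: 000011
000011
000000
000000
000000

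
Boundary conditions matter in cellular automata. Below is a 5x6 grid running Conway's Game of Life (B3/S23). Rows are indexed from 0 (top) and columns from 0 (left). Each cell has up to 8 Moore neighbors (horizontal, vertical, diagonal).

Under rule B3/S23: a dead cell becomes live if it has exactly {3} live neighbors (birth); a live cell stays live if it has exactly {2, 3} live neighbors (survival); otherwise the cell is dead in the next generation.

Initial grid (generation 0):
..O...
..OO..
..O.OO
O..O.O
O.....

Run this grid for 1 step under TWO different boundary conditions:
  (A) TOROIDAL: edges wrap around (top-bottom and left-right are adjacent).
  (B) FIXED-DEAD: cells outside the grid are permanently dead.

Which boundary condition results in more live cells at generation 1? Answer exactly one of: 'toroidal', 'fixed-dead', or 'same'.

Under TOROIDAL boundary, generation 1:
.OOO..
.OO.O.
OOO..O
OO.O..
OO...O
Population = 16

Under FIXED-DEAD boundary, generation 1:
..OO..
.OO.O.
.OO..O
.O.O.O
......
Population = 11

Comparison: toroidal=16, fixed-dead=11 -> toroidal

Answer: toroidal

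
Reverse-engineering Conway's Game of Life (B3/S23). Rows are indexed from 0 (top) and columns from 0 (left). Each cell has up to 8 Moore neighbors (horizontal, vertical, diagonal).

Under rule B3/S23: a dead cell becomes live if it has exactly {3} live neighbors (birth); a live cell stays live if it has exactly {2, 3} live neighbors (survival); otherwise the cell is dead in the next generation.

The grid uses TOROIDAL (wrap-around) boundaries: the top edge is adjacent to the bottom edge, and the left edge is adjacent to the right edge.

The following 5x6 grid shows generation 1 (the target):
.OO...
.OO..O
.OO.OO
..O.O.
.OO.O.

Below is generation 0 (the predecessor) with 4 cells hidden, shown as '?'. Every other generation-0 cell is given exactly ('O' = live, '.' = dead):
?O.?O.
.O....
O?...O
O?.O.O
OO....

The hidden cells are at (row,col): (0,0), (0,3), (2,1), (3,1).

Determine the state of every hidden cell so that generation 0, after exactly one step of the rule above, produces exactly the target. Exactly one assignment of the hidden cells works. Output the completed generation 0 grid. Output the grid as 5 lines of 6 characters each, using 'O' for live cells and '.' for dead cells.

Hidden generation-0 cells (in order): (0,0), (0,3), (2,1), (3,1).
A hidden cell only influences target cells in its own 3x3 neighborhood. Try each of the 2^4 = 16 assignments, step the completed generation 0 forward once under B3/S23, and compare with the target:
  (0,0)=. (0,3)=. (2,1)=. (3,1)=. -> step gives (1,2)='.' but target has 'O' -> reject
  (0,0)=. (0,3)=. (2,1)=. (3,1)=O -> step gives (1,2)='.' but target has 'O' -> reject
  (0,0)=. (0,3)=. (2,1)=O (3,1)=. -> step reproduces the target at every cell -> ACCEPT
  (0,0)=. (0,3)=. (2,1)=O (3,1)=O -> step gives (2,1)='.' but target has 'O' -> reject
  (0,0)=. (0,3)=O (2,1)=. (3,1)=. -> step gives (0,2)='.' but target has 'O' -> reject
  (0,0)=. (0,3)=O (2,1)=. (3,1)=O -> step gives (0,2)='.' but target has 'O' -> reject
  (0,0)=. (0,3)=O (2,1)=O (3,1)=. -> step gives (0,2)='.' but target has 'O' -> reject
  (0,0)=. (0,3)=O (2,1)=O (3,1)=O -> step gives (0,2)='.' but target has 'O' -> reject
  (0,0)=O (0,3)=. (2,1)=. (3,1)=. -> step gives (0,1)='.' but target has 'O' -> reject
  (0,0)=O (0,3)=. (2,1)=. (3,1)=O -> step gives (0,1)='.' but target has 'O' -> reject
  (0,0)=O (0,3)=. (2,1)=O (3,1)=. -> step gives (0,1)='.' but target has 'O' -> reject
  (0,0)=O (0,3)=. (2,1)=O (3,1)=O -> step gives (0,1)='.' but target has 'O' -> reject
  (0,0)=O (0,3)=O (2,1)=. (3,1)=. -> step gives (0,1)='.' but target has 'O' -> reject
  (0,0)=O (0,3)=O (2,1)=. (3,1)=O -> step gives (0,1)='.' but target has 'O' -> reject
  (0,0)=O (0,3)=O (2,1)=O (3,1)=. -> step gives (0,1)='.' but target has 'O' -> reject
  (0,0)=O (0,3)=O (2,1)=O (3,1)=O -> step gives (0,1)='.' but target has 'O' -> reject
Unique solution: (0,0)=dead, (0,3)=dead, (2,1)=live, (3,1)=dead.
Check: live-neighbor counts of every cell in the completed generation 0:
433102
533123
533133
653034
433234
Applying B3/S23 to generation 0 with these counts gives:
.OO...
.OO..O
.OO.OO
..O.O.
.OO.O.
which matches the target exactly.

Answer: .O..O.
.O....
OO...O
O..O.O
OO....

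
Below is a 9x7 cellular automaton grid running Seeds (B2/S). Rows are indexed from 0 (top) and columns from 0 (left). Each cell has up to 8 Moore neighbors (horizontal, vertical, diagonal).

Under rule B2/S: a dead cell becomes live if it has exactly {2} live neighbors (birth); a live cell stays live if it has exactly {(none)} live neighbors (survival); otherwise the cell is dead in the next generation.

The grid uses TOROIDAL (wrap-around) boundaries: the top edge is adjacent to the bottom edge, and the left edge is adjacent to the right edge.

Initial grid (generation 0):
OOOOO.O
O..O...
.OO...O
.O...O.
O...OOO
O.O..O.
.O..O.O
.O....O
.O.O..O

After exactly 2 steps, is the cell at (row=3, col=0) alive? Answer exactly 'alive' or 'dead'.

Answer: dead

Derivation:
Simulating step by step:
Generation 0 (given above): 28 live cells
Generation 1: 9 live cells
.......
.......
...OOO.
...O...
..OO...
.......
...O...
...OO..
.......
Generation 2: 10 live cells
.......
...O.O.
..O....
.....O.
....O..
....O..
..O....
..O....
...OO..

Cell (3,0) at generation 2: 0 -> dead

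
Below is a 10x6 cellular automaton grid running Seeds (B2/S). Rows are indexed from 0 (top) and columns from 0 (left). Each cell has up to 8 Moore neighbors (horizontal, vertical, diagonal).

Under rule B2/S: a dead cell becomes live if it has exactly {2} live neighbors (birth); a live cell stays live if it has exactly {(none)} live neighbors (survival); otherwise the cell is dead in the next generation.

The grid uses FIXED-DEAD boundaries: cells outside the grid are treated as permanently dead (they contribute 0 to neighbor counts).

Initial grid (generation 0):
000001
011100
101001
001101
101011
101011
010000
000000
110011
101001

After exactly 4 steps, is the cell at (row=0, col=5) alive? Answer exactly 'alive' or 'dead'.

Answer: alive

Derivation:
Simulating step by step:
Generation 0 (given above): 26 live cells
Generation 1: 17 live cells
010110
100001
000000
100000
000000
000000
101111
001011
001100
000100
Generation 2: 14 live cells
101001
011100
110000
000000
000000
011001
000000
000000
010001
000010
Generation 3: 11 live cells
000010
000010
000100
110000
011000
000000
011000
000000
000010
000001
Generation 4: 15 live cells
000101
000001
111010
000100
000000
100100
000000
011100
000001
000010

Cell (0,5) at generation 4: 1 -> alive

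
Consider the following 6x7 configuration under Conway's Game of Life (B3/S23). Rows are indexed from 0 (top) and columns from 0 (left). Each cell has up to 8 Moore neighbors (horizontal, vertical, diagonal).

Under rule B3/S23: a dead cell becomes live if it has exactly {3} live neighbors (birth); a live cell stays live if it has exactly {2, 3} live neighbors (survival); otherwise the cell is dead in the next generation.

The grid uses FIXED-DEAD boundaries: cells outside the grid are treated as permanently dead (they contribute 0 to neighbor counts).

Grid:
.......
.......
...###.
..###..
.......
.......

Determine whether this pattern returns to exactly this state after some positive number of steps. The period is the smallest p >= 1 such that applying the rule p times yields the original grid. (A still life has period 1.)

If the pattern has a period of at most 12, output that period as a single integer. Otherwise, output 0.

Answer: 2

Derivation:
Simulating and comparing each generation to the original:
Gen 0 (original, given above): 6 live cells
Gen 1: 6 live cells, differs from original
Gen 2: 6 live cells, MATCHES original -> period = 2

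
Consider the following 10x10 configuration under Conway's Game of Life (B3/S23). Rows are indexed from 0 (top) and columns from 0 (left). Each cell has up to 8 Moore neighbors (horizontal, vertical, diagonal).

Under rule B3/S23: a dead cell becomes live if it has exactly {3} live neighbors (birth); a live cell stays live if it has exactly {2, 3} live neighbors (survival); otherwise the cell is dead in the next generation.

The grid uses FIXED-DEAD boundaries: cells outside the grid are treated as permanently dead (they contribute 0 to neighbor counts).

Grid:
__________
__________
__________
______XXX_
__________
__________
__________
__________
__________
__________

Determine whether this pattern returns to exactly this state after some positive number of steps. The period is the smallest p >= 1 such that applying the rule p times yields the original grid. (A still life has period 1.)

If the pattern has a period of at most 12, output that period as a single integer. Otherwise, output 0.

Answer: 2

Derivation:
Simulating and comparing each generation to the original:
Gen 0 (original, given above): 3 live cells
Gen 1: 3 live cells, differs from original
Gen 2: 3 live cells, MATCHES original -> period = 2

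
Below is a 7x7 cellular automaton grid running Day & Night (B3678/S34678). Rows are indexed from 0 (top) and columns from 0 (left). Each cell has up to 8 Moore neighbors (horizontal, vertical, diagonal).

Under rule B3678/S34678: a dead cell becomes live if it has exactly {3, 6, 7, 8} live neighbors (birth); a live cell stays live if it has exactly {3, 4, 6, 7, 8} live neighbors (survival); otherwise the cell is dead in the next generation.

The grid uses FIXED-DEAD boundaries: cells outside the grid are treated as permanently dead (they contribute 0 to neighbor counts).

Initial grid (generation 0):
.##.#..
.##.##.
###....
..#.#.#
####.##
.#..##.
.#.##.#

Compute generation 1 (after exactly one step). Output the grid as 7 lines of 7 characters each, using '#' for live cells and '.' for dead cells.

Answer: .##..#.
.#.....
..#.#..
.#.....
.###..#
.##....
..#.#..

Derivation:
Simulating step by step:
Generation 0 (given above): 26 live cells
Generation 1: 15 live cells
(generation 1 grid is the final answer)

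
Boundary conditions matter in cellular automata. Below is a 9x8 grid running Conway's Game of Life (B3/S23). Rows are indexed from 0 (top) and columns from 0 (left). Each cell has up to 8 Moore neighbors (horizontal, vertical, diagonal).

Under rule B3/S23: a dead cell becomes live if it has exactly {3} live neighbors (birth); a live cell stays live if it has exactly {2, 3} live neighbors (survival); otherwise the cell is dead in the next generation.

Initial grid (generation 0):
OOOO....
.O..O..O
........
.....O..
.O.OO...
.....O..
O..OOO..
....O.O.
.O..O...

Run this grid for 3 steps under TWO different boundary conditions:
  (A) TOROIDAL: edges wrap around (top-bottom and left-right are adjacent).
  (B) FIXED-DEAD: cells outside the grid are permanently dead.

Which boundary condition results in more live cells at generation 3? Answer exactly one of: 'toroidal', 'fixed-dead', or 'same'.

Under TOROIDAL boundary, generation 3:
.O...O..
.OOOO...
.....O..
...O.O..
...O....
...O.OO.
......O.
...O.O..
..OO..O.
Population = 19

Under FIXED-DEAD boundary, generation 3:
........
........
....O...
...O.O..
...O....
...O.OO.
........
........
........
Population = 7

Comparison: toroidal=19, fixed-dead=7 -> toroidal

Answer: toroidal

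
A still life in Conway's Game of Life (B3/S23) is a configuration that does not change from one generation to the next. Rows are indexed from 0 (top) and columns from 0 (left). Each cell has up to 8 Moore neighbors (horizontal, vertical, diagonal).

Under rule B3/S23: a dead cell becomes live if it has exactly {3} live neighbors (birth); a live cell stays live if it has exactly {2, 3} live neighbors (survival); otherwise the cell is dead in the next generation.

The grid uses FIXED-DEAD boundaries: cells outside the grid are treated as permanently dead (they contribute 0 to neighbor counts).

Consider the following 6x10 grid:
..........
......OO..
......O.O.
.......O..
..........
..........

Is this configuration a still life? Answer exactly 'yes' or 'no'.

Answer: yes

Derivation:
Compute generation 1 and compare to generation 0 (given above):
Generation 1:
..........
......OO..
......O.O.
.......O..
..........
..........
The grids are IDENTICAL -> still life.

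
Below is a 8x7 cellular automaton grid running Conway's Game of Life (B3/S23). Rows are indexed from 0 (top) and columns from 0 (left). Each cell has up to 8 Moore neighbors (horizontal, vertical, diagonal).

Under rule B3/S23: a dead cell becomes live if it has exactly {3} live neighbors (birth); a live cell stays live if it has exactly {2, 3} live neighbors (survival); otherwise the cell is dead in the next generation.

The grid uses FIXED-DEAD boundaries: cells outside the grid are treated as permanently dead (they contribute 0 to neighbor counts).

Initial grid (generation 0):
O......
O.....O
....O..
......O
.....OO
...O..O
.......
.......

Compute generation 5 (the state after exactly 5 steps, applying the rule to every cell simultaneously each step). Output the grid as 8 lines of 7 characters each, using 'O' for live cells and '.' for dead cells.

Simulating step by step:
Generation 0 (given above): 9 live cells
Generation 1: 6 live cells
.......
.......
.....O.
......O
.....OO
.....OO
.......
.......
Generation 2: 3 live cells
.......
.......
.......
......O
.......
.....OO
.......
.......
Generation 3: 2 live cells
.......
.......
.......
.......
.....OO
.......
.......
.......
Generation 4: 0 live cells
.......
.......
.......
.......
.......
.......
.......
.......
Generation 5: 0 live cells
(generation 5 grid is the final answer)

Answer: .......
.......
.......
.......
.......
.......
.......
.......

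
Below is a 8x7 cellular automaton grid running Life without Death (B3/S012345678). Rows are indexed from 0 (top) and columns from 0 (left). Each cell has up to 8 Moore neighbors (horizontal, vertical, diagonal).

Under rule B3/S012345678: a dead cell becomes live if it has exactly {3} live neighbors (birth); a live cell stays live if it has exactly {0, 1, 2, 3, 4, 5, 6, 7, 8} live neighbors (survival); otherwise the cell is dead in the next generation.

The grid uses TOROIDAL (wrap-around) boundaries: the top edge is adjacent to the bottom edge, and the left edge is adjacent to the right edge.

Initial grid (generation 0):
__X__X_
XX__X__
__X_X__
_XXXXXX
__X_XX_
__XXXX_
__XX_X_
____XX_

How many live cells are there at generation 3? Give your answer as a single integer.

Answer: 38

Derivation:
Simulating step by step:
Generation 0 (given above): 25 live cells
Generation 1: 36 live cells
_XXX_XX
XXX_XX_
__X_X_X
_XXXXXX
__X_XX_
_XXXXXX
__XX_XX
__X_XXX
Generation 2: 38 live cells
_XXX_XX
XXX_XX_
__X_X_X
XXXXXXX
__X_XX_
XXXXXXX
__XX_XX
__X_XXX
Generation 3: 38 live cells
_XXX_XX
XXX_XX_
__X_X_X
XXXXXXX
__X_XX_
XXXXXXX
__XX_XX
__X_XXX
Population at generation 3: 38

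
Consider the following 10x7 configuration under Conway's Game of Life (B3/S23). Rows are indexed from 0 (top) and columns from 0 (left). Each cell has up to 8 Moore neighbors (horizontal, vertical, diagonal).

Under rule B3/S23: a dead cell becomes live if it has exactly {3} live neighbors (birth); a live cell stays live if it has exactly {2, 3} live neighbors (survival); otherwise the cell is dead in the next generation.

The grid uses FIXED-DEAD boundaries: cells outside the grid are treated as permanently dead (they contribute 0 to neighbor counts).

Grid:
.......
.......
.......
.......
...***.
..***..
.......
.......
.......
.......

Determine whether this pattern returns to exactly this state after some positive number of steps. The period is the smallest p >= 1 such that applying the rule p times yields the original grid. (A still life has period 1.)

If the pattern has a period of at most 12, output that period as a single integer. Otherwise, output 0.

Answer: 2

Derivation:
Simulating and comparing each generation to the original:
Gen 0 (original, given above): 6 live cells
Gen 1: 6 live cells, differs from original
Gen 2: 6 live cells, MATCHES original -> period = 2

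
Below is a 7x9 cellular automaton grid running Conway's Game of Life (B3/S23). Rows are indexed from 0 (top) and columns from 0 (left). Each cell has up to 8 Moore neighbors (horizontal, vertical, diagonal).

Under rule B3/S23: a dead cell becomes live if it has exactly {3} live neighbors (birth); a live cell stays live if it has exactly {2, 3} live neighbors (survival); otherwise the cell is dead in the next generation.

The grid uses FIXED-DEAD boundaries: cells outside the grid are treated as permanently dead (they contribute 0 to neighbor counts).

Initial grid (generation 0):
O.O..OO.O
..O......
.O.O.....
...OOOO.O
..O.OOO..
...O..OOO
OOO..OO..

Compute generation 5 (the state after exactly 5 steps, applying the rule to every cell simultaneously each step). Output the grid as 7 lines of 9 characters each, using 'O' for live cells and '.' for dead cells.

Simulating step by step:
Generation 0 (given above): 26 live cells
Generation 1: 14 live cells
.O.......
..OO.....
...O.O...
......OO.
..O.....O
...O.....
.OO..OO..
Generation 2: 14 live cells
..O......
..OOO....
..OOO.O..
......OO.
.......O.
.O.O.....
..O......
Generation 3: 16 live cells
..O......
.O..OO...
..O.O.OO.
...O.OOO.
......OO.
..O......
..O......
Generation 4: 12 live cells
.........
.OO.OOO..
..O....O.
...OO...O
.....O.O.
.........
.........
Generation 5: 16 live cells
(generation 5 grid is the final answer)

Answer: .....O...
.OOO.OO..
.OO...OO.
...OO.OOO
....O....
.........
.........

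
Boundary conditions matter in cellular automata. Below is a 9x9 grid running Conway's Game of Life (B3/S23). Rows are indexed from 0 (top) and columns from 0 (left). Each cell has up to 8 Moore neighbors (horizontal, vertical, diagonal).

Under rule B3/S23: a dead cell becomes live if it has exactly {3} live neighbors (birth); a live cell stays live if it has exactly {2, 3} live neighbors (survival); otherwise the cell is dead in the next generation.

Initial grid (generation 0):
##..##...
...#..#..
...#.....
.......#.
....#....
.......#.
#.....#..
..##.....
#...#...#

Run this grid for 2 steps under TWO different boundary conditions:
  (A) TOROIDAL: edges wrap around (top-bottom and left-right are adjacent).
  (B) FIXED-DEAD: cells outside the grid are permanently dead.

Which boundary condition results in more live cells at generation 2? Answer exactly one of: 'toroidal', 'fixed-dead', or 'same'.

Answer: toroidal

Derivation:
Under TOROIDAL boundary, generation 2:
......#.#
####.#...
.........
.........
.........
.........
#........
.####...#
.....#.#.
Population = 15

Under FIXED-DEAD boundary, generation 2:
...###...
...#.#...
.........
.........
.........
.........
.........
..#......
..#......
Population = 7

Comparison: toroidal=15, fixed-dead=7 -> toroidal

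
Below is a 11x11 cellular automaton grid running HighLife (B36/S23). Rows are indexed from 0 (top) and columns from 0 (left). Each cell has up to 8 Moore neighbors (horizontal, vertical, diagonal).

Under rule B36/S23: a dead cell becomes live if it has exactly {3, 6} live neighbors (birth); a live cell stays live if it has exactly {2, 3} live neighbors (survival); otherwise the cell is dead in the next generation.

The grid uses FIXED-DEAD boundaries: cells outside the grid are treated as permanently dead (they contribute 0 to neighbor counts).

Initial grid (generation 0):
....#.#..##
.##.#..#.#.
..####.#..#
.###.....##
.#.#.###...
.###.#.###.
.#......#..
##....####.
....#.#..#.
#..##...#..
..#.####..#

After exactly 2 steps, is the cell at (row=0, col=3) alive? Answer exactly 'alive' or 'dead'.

Simulating step by step:
Generation 0 (given above): 53 live cells
Generation 1: 47 live cells
...#.#..###
.###...#.#.
.....##...#
.#..#..####
#....#.#..#
##.#.#...#.
.......#...
##...##..#.
##.##.#..#.
.....#..##.
....####...
Generation 2: 56 live cells
...##...###
..##.#.#...
.#.####...#
....#..##.#
#.#..#.#..#
##..#...#..
..#.##..#..
###.#####..
###.#.##.##
...#....##.
....#####..

Cell (0,3) at generation 2: 1 -> alive

Answer: alive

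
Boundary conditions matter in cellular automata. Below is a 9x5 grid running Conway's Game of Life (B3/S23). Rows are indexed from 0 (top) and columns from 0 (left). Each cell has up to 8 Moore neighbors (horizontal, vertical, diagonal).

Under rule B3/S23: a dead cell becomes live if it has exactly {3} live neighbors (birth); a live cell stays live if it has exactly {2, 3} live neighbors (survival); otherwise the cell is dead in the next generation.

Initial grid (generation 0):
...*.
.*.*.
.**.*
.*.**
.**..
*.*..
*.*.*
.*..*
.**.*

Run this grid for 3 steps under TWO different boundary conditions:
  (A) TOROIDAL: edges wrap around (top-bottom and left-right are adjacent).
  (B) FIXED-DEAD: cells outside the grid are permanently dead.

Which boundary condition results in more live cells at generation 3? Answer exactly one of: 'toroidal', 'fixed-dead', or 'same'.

Answer: fixed-dead

Derivation:
Under TOROIDAL boundary, generation 3:
.....
.....
..**.
*.***
.....
.*.**
....*
.....
****.
Population = 14

Under FIXED-DEAD boundary, generation 3:
.****
*...*
..*.*
*....
**...
**...
**...
*..*.
.**..
Population = 19

Comparison: toroidal=14, fixed-dead=19 -> fixed-dead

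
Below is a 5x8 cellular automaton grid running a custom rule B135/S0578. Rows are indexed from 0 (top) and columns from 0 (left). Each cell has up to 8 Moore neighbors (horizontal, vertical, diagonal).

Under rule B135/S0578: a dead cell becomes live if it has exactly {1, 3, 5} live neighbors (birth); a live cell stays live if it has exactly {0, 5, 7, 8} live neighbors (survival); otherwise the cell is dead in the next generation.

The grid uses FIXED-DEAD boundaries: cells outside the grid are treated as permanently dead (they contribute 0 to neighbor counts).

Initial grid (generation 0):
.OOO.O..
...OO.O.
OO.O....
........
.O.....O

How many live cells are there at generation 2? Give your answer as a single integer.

Simulating step by step:
Generation 0 (given above): 12 live cells
Generation 1: 21 live cells
O......O
O....O.O
..O.O.OO
OOOOO.OO
OOO...OO
Generation 2: 18 live cells
....OOO.
.OO...O.
OO.O.OO.
..OO.OOO
.O...O..
Population at generation 2: 18

Answer: 18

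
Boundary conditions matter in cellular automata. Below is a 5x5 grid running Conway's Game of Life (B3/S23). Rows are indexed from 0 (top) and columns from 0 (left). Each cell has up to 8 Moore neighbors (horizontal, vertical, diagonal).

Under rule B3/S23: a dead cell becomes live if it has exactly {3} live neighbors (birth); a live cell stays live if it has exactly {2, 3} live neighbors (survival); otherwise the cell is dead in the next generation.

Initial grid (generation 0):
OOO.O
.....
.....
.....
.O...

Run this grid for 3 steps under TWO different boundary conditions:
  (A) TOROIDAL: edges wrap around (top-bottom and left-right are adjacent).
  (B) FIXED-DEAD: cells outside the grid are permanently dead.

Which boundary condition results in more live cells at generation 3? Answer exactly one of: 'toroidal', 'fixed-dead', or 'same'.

Answer: same

Derivation:
Under TOROIDAL boundary, generation 3:
.....
.....
.....
.....
.....
Population = 0

Under FIXED-DEAD boundary, generation 3:
.....
.....
.....
.....
.....
Population = 0

Comparison: toroidal=0, fixed-dead=0 -> same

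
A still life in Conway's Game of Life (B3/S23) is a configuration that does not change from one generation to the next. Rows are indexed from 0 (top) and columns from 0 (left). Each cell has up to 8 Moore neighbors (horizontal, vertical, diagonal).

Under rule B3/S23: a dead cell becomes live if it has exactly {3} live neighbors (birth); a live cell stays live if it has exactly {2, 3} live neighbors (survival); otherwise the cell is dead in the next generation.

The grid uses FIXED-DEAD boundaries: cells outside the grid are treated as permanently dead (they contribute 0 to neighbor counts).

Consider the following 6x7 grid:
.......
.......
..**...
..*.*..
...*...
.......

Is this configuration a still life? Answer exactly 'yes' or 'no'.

Compute generation 1 and compare to generation 0 (given above):
Generation 1:
.......
.......
..**...
..*.*..
...*...
.......
The grids are IDENTICAL -> still life.

Answer: yes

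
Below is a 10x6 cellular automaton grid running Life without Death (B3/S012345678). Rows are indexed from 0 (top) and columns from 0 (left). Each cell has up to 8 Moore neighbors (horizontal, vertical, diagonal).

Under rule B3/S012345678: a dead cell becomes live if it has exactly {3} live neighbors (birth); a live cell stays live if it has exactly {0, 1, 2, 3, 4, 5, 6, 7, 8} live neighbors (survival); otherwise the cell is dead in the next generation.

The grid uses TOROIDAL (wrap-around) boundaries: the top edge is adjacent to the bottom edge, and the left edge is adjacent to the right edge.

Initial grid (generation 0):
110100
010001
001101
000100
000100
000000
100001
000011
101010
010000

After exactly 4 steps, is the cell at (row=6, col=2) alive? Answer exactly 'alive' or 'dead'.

Answer: alive

Derivation:
Simulating step by step:
Generation 0 (given above): 18 live cells
Generation 1: 27 live cells
110100
010101
101101
000100
000100
000000
100011
010111
111110
010101
Generation 2: 32 live cells
110101
010101
111101
000100
000100
000011
100111
010111
111110
010101
Generation 3: 36 live cells
110101
010101
111101
110100
000100
100011
101111
010111
111110
010101
Generation 4: 41 live cells
110101
010101
111101
110101
011100
111011
101111
010111
111110
010101

Cell (6,2) at generation 4: 1 -> alive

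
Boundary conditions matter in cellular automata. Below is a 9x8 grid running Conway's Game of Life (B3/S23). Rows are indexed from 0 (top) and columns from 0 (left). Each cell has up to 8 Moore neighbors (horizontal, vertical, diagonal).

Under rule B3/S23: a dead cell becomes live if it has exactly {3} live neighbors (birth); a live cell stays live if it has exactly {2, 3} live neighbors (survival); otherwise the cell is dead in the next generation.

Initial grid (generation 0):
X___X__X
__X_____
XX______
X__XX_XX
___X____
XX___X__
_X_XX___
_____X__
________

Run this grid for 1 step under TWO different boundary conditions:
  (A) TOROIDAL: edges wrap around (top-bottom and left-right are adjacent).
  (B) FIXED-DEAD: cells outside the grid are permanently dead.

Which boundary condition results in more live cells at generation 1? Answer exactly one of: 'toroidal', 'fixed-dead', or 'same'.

Under TOROIDAL boundary, generation 1:
________
_______X
XXXX____
XXXXX__X
_XXX_XX_
XX_X____
XXX_XX__
____X___
________
Population = 25

Under FIXED-DEAD boundary, generation 1:
________
X_______
XXXX____
XXXXX___
XXXX_XX_
XX_X____
XXX_XX__
____X___
________
Population = 25

Comparison: toroidal=25, fixed-dead=25 -> same

Answer: same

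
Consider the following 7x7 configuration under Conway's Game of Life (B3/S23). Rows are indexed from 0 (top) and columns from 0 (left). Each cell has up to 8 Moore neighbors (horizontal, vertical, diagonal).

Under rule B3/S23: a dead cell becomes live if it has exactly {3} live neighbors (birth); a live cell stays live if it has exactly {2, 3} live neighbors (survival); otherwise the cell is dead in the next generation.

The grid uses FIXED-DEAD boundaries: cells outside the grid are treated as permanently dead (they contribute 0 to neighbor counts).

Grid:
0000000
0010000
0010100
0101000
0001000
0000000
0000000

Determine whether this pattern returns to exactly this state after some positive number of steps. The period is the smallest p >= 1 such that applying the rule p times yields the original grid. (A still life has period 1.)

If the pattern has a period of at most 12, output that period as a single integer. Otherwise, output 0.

Answer: 2

Derivation:
Simulating and comparing each generation to the original:
Gen 0 (original, given above): 6 live cells
Gen 1: 6 live cells, differs from original
Gen 2: 6 live cells, MATCHES original -> period = 2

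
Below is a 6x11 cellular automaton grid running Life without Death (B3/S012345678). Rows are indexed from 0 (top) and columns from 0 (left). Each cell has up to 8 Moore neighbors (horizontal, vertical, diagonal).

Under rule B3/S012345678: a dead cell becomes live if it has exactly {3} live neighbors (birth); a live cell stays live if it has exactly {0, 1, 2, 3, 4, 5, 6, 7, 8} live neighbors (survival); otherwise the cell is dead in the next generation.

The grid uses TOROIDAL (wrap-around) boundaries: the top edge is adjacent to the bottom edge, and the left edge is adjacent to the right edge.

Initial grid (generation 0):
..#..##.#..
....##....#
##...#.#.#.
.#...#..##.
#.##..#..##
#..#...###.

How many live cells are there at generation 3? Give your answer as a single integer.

Answer: 41

Derivation:
Simulating step by step:
Generation 0 (given above): 27 live cells
Generation 1: 39 live cells
..##.##.#.#
##..##.####
##...#.#.#.
.#..##.###.
#.###.#..##
#..###.###.
Generation 2: 41 live cells
..##.##.#.#
##.###.####
###..#.#.#.
.#..##.###.
#.###.#..##
#..###.###.
Generation 3: 41 live cells
..##.##.#.#
##.###.####
###..#.#.#.
.#..##.###.
#.###.#..##
#..###.###.
Population at generation 3: 41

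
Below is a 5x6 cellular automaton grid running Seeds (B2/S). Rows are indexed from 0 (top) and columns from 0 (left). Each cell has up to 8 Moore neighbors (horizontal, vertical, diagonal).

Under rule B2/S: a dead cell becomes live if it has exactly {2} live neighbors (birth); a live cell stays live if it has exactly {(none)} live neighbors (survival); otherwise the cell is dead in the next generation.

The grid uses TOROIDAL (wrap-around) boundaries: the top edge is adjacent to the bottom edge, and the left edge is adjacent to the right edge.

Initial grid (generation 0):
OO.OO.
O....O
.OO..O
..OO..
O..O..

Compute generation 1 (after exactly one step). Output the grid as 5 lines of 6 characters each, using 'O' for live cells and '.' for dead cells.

Simulating step by step:
Generation 0 (given above): 13 live cells
Generation 1: 1 live cells
(generation 1 grid is the final answer)

Answer: ......
......
......
.....O
......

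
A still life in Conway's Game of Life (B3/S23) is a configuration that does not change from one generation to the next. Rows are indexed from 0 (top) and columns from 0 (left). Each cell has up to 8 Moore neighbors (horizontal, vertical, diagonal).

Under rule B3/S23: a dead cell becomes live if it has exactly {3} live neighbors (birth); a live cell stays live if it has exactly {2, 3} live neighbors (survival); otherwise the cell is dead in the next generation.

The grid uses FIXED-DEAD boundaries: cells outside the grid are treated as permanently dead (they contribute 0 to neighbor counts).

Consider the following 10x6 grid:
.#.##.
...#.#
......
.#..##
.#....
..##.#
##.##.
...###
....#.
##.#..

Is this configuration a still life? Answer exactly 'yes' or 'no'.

Answer: no

Derivation:
Compute generation 1 and compare to generation 0 (given above):
Generation 1:
..###.
..##..
.....#
......
.#.#.#
#..#..
.#....
..#..#
..#..#
......
Cell (0,1) differs: gen0=1 vs gen1=0 -> NOT a still life.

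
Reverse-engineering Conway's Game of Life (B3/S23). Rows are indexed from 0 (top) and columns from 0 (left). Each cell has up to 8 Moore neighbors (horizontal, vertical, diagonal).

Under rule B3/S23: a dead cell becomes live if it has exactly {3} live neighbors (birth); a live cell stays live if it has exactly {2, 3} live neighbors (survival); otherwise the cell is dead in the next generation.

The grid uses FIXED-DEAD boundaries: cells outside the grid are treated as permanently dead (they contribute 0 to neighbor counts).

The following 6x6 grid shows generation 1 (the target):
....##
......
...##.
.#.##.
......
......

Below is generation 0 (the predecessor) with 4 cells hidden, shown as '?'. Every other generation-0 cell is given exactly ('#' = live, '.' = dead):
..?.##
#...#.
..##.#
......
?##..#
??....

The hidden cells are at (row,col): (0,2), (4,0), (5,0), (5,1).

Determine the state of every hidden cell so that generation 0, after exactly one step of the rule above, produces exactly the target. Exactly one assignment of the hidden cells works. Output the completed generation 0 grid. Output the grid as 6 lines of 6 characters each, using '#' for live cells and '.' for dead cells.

Answer: ....##
#...#.
..##.#
......
.##..#
......

Derivation:
Hidden generation-0 cells (in order): (0,2), (4,0), (5,0), (5,1).
A hidden cell only influences target cells in its own 3x3 neighborhood. Try each of the 2^4 = 16 assignments, step the completed generation 0 forward once under B3/S23, and compare with the target:
  (0,2)=. (4,0)=. (5,0)=. (5,1)=. -> step reproduces the target at every cell -> ACCEPT
  (0,2)=. (4,0)=. (5,0)=. (5,1)=# -> step gives (4,1)='#' but target has '.' -> reject
  (0,2)=. (4,0)=. (5,0)=# (5,1)=. -> step gives (4,1)='#' but target has '.' -> reject
  (0,2)=. (4,0)=. (5,0)=# (5,1)=# -> step gives (4,0)='#' but target has '.' -> reject
  (0,2)=. (4,0)=# (5,0)=. (5,1)=. -> step gives (3,1)='.' but target has '#' -> reject
  (0,2)=. (4,0)=# (5,0)=. (5,1)=# -> step gives (3,1)='.' but target has '#' -> reject
  (0,2)=. (4,0)=# (5,0)=# (5,1)=. -> step gives (3,1)='.' but target has '#' -> reject
  (0,2)=. (4,0)=# (5,0)=# (5,1)=# -> step gives (3,1)='.' but target has '#' -> reject
  (0,2)=# (4,0)=. (5,0)=. (5,1)=. -> step gives (0,3)='#' but target has '.' -> reject
  (0,2)=# (4,0)=. (5,0)=. (5,1)=# -> step gives (0,3)='#' but target has '.' -> reject
  (0,2)=# (4,0)=. (5,0)=# (5,1)=. -> step gives (0,3)='#' but target has '.' -> reject
  (0,2)=# (4,0)=. (5,0)=# (5,1)=# -> step gives (0,3)='#' but target has '.' -> reject
  (0,2)=# (4,0)=# (5,0)=. (5,1)=. -> step gives (0,3)='#' but target has '.' -> reject
  (0,2)=# (4,0)=# (5,0)=. (5,1)=# -> step gives (0,3)='#' but target has '.' -> reject
  (0,2)=# (4,0)=# (5,0)=# (5,1)=. -> step gives (0,3)='#' but target has '.' -> reject
  (0,2)=# (4,0)=# (5,0)=# (5,1)=# -> step gives (0,3)='#' but target has '.' -> reject
Unique solution: (0,2)=dead, (4,0)=dead, (5,0)=dead, (5,1)=dead.
Check: live-neighbor counts of every cell in the completed generation 0:
110222
022444
121231
134332
111110
122111
Applying B3/S23 to generation 0 with these counts gives:
....##
......
...##.
.#.##.
......
......
which matches the target exactly.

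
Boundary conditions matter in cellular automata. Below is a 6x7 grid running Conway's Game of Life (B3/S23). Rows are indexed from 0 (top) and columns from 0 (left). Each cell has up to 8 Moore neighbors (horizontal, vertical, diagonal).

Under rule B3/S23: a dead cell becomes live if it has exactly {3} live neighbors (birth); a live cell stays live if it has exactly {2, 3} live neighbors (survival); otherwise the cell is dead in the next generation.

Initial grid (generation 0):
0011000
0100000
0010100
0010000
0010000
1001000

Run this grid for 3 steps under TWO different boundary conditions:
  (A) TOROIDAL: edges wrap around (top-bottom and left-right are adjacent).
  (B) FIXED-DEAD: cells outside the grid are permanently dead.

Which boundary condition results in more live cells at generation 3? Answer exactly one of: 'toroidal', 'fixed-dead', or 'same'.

Under TOROIDAL boundary, generation 3:
1100001
1010001
1100001
1100001
1100001
1011101
Population = 20

Under FIXED-DEAD boundary, generation 3:
0000000
0010000
1110000
1110000
0110000
0010000
Population = 10

Comparison: toroidal=20, fixed-dead=10 -> toroidal

Answer: toroidal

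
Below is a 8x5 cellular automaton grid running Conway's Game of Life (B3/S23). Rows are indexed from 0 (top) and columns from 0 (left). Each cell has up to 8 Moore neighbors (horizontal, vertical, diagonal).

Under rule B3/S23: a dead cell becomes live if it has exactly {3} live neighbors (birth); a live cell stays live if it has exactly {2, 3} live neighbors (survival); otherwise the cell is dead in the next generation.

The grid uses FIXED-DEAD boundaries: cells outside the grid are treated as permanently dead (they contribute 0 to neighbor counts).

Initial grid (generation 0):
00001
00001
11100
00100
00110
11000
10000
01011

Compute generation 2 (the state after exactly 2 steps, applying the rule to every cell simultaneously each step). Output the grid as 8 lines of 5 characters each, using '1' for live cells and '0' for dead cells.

Simulating step by step:
Generation 0 (given above): 14 live cells
Generation 1: 12 live cells
00000
01010
01110
00000
00110
11100
10100
00000
Generation 2: 10 live cells
(generation 2 grid is the final answer)

Answer: 00000
01010
01010
01000
00110
10000
10100
00000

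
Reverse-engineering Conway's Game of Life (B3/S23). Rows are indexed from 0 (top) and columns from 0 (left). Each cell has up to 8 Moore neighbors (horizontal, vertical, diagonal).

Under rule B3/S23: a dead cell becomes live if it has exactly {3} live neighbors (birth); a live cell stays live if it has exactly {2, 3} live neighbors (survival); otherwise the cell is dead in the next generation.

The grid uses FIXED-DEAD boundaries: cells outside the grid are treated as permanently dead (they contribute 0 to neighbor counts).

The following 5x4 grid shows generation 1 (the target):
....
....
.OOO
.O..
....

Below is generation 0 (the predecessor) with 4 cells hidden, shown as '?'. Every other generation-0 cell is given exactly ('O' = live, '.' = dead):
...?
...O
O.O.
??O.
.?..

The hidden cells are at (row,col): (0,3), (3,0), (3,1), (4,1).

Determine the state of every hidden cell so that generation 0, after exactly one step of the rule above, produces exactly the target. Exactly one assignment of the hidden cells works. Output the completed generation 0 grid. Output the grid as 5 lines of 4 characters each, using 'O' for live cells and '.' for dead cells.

Hidden generation-0 cells (in order): (0,3), (3,0), (3,1), (4,1).
A hidden cell only influences target cells in its own 3x3 neighborhood. Try each of the 2^4 = 16 assignments, step the completed generation 0 forward once under B3/S23, and compare with the target:
  (0,3)=. (3,0)=. (3,1)=. (4,1)=. -> step reproduces the target at every cell -> ACCEPT
  (0,3)=. (3,0)=. (3,1)=. (4,1)=O -> step gives (3,1)='.' but target has 'O' -> reject
  (0,3)=. (3,0)=. (3,1)=O (4,1)=. -> step gives (2,1)='.' but target has 'O' -> reject
  (0,3)=. (3,0)=. (3,1)=O (4,1)=O -> step gives (2,1)='.' but target has 'O' -> reject
  (0,3)=. (3,0)=O (3,1)=. (4,1)=. -> step gives (2,1)='.' but target has 'O' -> reject
  (0,3)=. (3,0)=O (3,1)=. (4,1)=O -> step gives (2,1)='.' but target has 'O' -> reject
  (0,3)=. (3,0)=O (3,1)=O (4,1)=. -> step gives (2,0)='O' but target has '.' -> reject
  (0,3)=. (3,0)=O (3,1)=O (4,1)=O -> step gives (2,0)='O' but target has '.' -> reject
  (0,3)=O (3,0)=. (3,1)=. (4,1)=. -> step gives (1,2)='O' but target has '.' -> reject
  (0,3)=O (3,0)=. (3,1)=. (4,1)=O -> step gives (1,2)='O' but target has '.' -> reject
  (0,3)=O (3,0)=. (3,1)=O (4,1)=. -> step gives (1,2)='O' but target has '.' -> reject
  (0,3)=O (3,0)=. (3,1)=O (4,1)=O -> step gives (1,2)='O' but target has '.' -> reject
  (0,3)=O (3,0)=O (3,1)=. (4,1)=. -> step gives (1,2)='O' but target has '.' -> reject
  (0,3)=O (3,0)=O (3,1)=. (4,1)=O -> step gives (1,2)='O' but target has '.' -> reject
  (0,3)=O (3,0)=O (3,1)=O (4,1)=. -> step gives (1,2)='O' but target has '.' -> reject
  (0,3)=O (3,0)=O (3,1)=O (4,1)=O -> step gives (1,2)='O' but target has '.' -> reject
Unique solution: (0,3)=dead, (3,0)=dead, (3,1)=dead, (4,1)=dead.
Check: live-neighbor counts of every cell in the completed generation 0:
0011
1221
0323
1312
0111
Applying B3/S23 to generation 0 with these counts gives:
....
....
.OOO
.O..
....
which matches the target exactly.

Answer: ....
...O
O.O.
..O.
....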